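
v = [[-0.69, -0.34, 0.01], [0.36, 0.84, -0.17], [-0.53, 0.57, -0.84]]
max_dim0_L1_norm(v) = 1.75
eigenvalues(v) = [-0.85, -0.51, 0.67]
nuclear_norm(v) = 2.54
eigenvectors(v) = [[0.10,-0.34,-0.22], [0.08,0.21,0.89], [0.99,0.92,0.41]]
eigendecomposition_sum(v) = [[-0.19, -0.02, -0.07], [-0.14, -0.01, -0.05], [-1.82, -0.15, -0.65]] + [[-0.44, -0.14, 0.06], [0.27, 0.08, -0.03], [1.18, 0.36, -0.15]] + [[-0.06, -0.19, 0.02],[0.24, 0.77, -0.09],[0.11, 0.36, -0.04]]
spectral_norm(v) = 1.26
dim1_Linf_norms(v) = [0.69, 0.84, 0.84]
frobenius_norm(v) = 1.66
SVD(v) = [[-0.19, -0.67, -0.71], [0.60, 0.5, -0.63], [0.78, -0.54, 0.31]] @ diag([1.2649197478861054, 1.0579812426717325, 0.21898338193234398]) @ [[-0.05, 0.8, -0.6],[0.88, 0.32, 0.35],[0.47, -0.51, -0.72]]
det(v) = 0.29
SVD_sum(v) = [[0.01,-0.19,0.14],[-0.04,0.60,-0.45],[-0.05,0.79,-0.59]] + [[-0.63, -0.23, -0.25],[0.47, 0.17, 0.18],[-0.51, -0.18, -0.2]] + [[-0.07, 0.08, 0.11],[-0.06, 0.07, 0.1],[0.03, -0.03, -0.05]]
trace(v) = -0.69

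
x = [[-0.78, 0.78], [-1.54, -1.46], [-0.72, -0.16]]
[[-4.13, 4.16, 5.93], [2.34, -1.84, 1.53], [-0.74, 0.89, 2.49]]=x @ [[1.8, -1.98, -4.21], [-3.5, 3.35, 3.39]]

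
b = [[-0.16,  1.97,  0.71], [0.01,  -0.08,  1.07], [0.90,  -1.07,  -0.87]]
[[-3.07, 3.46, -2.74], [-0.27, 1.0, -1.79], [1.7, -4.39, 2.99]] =b @[[-0.17, -2.46, 0.82], [-1.44, 1.18, -0.70], [-0.36, 1.05, -1.73]]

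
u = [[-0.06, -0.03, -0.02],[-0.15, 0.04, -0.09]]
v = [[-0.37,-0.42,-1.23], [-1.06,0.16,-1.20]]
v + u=[[-0.43,-0.45,-1.25], [-1.21,0.2,-1.29]]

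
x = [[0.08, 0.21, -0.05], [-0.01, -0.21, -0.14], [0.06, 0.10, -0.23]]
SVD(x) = [[0.70, -0.03, -0.71], [-0.49, 0.71, -0.51], [0.52, 0.7, 0.48]] @ diag([0.3270614538612688, 0.27523928048618157, 0.023961299539097158]) @ [[0.28, 0.92, -0.26], [0.12, -0.31, -0.94], [-0.95, 0.23, -0.20]]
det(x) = 0.00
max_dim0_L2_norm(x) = 0.31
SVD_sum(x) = [[0.06,0.21,-0.06], [-0.05,-0.15,0.04], [0.05,0.16,-0.04]] + [[-0.00,0.00,0.01], [0.02,-0.06,-0.18], [0.02,-0.06,-0.18]] + [[0.02, -0.00, 0.00], [0.01, -0.0, 0.0], [-0.01, 0.0, -0.0]]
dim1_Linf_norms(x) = [0.21, 0.21, 0.23]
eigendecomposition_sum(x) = [[0.05-0.00j, 0.03-0.00j, -0.03+0.00j], [-0.01+0.00j, -0.00+0.00j, 0.00+0.00j], [(0.01-0j), 0.01-0.00j, -0.00+0.00j]] + [[(0.01-0.02j), (0.09-0.01j), (-0.01+0.13j)],[(-0+0.04j), (-0.1+0.07j), -0.07-0.17j],[0.03+0.00j, (0.05+0.07j), -0.11+0.05j]] + [[0.01+0.02j,  0.09+0.01j,  (-0.01-0.13j)], [(-0-0.04j),  (-0.1-0.07j),  (-0.07+0.17j)], [0.03-0.00j,  0.05-0.07j,  (-0.11-0.05j)]]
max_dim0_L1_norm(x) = 0.52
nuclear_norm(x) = 0.63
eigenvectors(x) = [[0.98+0.00j, -0.46-0.24j, -0.46+0.24j], [(-0.13+0j), 0.72+0.00j, (0.72-0j)], [(0.17+0j), -0.01-0.47j, (-0.01+0.47j)]]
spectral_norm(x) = 0.33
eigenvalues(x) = [(0.04+0j), (-0.2+0.09j), (-0.2-0.09j)]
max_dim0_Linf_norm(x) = 0.23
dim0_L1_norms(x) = [0.15, 0.52, 0.42]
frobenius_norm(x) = 0.43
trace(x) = -0.36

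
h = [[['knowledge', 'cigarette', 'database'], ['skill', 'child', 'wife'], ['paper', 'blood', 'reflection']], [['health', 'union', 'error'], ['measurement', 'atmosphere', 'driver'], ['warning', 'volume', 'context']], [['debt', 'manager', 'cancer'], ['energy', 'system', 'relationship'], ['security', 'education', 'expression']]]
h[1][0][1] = 'union'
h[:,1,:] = [['skill', 'child', 'wife'], ['measurement', 'atmosphere', 'driver'], ['energy', 'system', 'relationship']]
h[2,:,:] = [['debt', 'manager', 'cancer'], ['energy', 'system', 'relationship'], ['security', 'education', 'expression']]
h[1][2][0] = 'warning'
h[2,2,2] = 'expression'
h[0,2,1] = 'blood'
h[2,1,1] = 'system'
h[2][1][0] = 'energy'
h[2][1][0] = 'energy'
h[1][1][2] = 'driver'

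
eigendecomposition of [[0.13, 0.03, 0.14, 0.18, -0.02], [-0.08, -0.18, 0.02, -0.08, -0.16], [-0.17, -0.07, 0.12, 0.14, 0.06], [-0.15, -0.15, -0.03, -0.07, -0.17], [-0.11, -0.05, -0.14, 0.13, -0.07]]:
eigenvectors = [[0.00+0.53j, 0.00-0.53j, (-0.25-0.06j), -0.25+0.06j, -0.32+0.00j], [(0.01+0.11j), 0.01-0.11j, 0.59+0.00j, 0.59-0.00j, (0.82+0j)], [-0.71+0.00j, (-0.71-0j), -0.21+0.05j, (-0.21-0.05j), 0.07+0.00j], [(-0.03-0.09j), (-0.03+0.09j), (0.44-0.22j), 0.44+0.22j, (0.12+0j)], [0.05-0.44j, (0.05+0.44j), -0.33-0.43j, (-0.33+0.43j), (-0.45+0j)]]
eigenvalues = [(0.12+0.19j), (0.12-0.19j), (-0.12+0.16j), (-0.12-0.16j), (-0.07+0j)]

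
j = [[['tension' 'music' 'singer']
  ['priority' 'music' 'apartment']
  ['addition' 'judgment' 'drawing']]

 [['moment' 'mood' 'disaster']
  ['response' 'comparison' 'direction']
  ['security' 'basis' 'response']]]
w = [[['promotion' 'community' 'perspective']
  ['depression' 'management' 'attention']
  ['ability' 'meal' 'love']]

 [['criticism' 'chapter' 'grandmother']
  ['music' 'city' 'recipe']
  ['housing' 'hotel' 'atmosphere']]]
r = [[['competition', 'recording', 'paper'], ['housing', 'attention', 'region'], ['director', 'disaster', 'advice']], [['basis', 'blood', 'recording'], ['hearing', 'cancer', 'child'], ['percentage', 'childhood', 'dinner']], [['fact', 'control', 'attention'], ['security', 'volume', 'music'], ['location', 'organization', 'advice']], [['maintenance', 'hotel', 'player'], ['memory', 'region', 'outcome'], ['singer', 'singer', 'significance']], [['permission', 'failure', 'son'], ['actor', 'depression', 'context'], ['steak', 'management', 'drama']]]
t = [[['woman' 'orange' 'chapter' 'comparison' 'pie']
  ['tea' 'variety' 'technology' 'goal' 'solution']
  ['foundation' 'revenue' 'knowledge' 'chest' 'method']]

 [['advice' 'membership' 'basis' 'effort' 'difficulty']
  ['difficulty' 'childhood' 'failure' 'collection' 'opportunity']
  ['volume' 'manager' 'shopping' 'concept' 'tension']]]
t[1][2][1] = 'manager'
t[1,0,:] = ['advice', 'membership', 'basis', 'effort', 'difficulty']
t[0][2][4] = 'method'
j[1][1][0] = 'response'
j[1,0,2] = 'disaster'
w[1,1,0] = 'music'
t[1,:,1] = ['membership', 'childhood', 'manager']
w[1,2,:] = ['housing', 'hotel', 'atmosphere']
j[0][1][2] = 'apartment'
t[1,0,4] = 'difficulty'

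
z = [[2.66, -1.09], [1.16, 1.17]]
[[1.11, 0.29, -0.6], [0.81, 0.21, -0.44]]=z@[[0.5, 0.13, -0.27], [0.2, 0.05, -0.11]]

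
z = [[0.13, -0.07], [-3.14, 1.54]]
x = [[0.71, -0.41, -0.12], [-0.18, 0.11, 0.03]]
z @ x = [[0.1, -0.06, -0.02], [-2.51, 1.46, 0.42]]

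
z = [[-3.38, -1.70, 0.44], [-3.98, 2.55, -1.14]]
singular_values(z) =[5.37, 3.05]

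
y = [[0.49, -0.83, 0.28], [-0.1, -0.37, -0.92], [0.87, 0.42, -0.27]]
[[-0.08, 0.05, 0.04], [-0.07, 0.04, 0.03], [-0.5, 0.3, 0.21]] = y @ [[-0.46, 0.28, 0.20], [-0.12, 0.07, 0.05], [0.17, -0.1, -0.07]]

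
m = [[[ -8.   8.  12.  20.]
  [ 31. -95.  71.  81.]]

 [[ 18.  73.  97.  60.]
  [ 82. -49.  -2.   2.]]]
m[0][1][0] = 31.0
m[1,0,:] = [18.0, 73.0, 97.0, 60.0]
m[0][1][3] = 81.0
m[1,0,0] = 18.0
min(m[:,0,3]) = 20.0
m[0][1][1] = -95.0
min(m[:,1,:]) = -95.0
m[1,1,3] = 2.0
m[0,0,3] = 20.0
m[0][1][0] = 31.0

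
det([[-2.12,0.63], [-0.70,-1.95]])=4.575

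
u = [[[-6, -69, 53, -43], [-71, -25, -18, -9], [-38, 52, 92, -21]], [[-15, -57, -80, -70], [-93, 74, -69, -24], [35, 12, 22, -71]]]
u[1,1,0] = -93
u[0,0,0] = -6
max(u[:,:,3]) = -9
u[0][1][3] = -9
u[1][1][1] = 74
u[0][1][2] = -18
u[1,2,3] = -71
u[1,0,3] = -70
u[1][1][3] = -24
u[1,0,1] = -57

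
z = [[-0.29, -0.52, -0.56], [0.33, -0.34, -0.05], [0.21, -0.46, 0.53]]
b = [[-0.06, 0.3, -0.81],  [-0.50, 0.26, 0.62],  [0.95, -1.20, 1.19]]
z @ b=[[-0.25, 0.45, -0.75], [0.1, 0.07, -0.54], [0.72, -0.69, 0.18]]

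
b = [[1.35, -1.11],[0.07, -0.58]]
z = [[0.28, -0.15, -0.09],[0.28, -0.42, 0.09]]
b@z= [[0.07, 0.26, -0.22], [-0.14, 0.23, -0.06]]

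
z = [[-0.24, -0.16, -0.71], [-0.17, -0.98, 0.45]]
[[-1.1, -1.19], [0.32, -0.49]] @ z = [[0.47, 1.34, 0.25], [0.01, 0.43, -0.45]]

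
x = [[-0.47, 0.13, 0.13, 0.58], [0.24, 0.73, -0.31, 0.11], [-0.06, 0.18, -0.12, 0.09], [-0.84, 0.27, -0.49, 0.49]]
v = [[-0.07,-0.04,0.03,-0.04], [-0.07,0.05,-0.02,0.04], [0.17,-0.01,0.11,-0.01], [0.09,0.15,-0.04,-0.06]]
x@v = [[0.1, 0.11, -0.03, -0.01], [-0.11, 0.05, -0.05, 0.02], [-0.02, 0.03, -0.02, 0.01], [0.0, 0.13, -0.10, 0.02]]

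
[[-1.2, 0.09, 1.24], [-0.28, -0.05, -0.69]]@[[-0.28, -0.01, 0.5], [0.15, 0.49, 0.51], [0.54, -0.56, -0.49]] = [[1.02, -0.64, -1.16], [-0.3, 0.36, 0.17]]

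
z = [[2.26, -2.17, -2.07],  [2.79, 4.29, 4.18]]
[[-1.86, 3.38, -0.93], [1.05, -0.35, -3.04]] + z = [[0.4,1.21,-3.0], [3.84,3.94,1.14]]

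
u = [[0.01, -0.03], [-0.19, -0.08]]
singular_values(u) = [0.21, 0.03]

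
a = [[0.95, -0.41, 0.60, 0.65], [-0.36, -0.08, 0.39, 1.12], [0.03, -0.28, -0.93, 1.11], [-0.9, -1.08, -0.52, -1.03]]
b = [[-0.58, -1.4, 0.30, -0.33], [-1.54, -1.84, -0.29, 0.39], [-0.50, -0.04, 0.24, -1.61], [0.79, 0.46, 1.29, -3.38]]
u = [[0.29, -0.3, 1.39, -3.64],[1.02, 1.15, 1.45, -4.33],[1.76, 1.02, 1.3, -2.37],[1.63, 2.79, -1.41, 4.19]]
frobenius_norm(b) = 5.03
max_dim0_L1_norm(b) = 5.71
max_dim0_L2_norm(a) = 1.99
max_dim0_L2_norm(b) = 3.78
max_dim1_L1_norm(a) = 3.53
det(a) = -2.90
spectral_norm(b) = 4.14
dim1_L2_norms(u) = [3.92, 4.82, 3.38, 5.48]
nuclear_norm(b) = 7.63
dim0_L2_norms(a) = [1.36, 1.19, 1.28, 1.99]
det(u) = -0.27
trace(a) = -1.09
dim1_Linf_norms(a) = [0.95, 1.12, 1.11, 1.08]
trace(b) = -5.56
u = a @ b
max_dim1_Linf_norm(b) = 3.38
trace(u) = 6.93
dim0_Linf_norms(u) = [1.76, 2.79, 1.45, 4.33]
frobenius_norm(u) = 8.94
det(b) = 0.06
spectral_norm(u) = 7.96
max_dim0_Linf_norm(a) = 1.12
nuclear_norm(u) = 12.69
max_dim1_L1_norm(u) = 10.02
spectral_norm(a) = 2.20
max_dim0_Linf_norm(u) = 4.33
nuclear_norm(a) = 5.58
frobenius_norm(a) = 2.98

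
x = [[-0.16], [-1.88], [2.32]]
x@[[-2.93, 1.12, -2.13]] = [[0.47, -0.18, 0.34], [5.51, -2.11, 4.0], [-6.80, 2.6, -4.94]]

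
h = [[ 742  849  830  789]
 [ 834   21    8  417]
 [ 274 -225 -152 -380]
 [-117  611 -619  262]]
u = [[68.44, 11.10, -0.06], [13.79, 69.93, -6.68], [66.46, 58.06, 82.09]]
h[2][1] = -225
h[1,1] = 21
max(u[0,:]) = 68.44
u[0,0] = 68.44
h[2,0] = 274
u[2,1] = 58.06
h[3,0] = -117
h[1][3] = 417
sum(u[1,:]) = 77.03999999999999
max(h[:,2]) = 830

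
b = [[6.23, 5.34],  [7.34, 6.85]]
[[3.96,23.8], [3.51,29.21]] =b @ [[2.41, 2.02], [-2.07, 2.1]]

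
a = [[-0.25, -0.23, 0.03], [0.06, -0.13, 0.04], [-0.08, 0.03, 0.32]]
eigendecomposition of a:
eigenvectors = [[(-0.02+0j), (-0.87+0j), -0.87-0.00j], [(-0.09+0j), 0.21+0.41j, 0.21-0.41j], [-1.00+0.00j, (-0.14-0.05j), -0.14+0.05j]]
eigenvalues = [(0.32+0j), (-0.19+0.11j), (-0.19-0.11j)]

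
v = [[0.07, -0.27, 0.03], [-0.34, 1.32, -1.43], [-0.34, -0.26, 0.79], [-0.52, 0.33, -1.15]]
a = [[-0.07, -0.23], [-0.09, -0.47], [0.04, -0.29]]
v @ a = [[0.02, 0.10], [-0.15, -0.13], [0.08, -0.03], [-0.04, 0.30]]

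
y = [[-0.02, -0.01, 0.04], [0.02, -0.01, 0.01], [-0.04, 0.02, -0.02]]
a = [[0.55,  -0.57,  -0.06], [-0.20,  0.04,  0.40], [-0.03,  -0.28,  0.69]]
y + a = [[0.53, -0.58, -0.02], [-0.18, 0.03, 0.41], [-0.07, -0.26, 0.67]]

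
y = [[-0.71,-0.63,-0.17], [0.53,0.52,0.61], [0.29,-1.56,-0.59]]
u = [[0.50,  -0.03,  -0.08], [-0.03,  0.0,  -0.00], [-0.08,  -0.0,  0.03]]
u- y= [[1.21, 0.60, 0.09], [-0.56, -0.52, -0.61], [-0.37, 1.56, 0.62]]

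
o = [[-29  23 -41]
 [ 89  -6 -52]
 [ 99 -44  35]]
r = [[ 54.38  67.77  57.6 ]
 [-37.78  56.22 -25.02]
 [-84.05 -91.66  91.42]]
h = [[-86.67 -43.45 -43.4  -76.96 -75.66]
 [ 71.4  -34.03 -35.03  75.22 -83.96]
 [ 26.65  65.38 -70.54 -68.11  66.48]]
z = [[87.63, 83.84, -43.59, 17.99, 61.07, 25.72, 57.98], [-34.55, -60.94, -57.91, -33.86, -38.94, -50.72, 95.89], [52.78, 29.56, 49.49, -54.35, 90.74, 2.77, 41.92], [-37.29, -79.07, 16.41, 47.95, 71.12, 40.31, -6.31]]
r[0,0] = 54.38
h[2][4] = 66.48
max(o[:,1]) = 23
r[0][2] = 57.6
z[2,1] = 29.56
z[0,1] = 83.84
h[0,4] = -75.66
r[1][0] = -37.78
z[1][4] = -38.94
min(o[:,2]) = -52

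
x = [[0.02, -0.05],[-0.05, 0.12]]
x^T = [[0.02, -0.05], [-0.05, 0.12]]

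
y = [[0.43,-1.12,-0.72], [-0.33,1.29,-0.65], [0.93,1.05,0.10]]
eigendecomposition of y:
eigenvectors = [[-0.11+0.60j, -0.11-0.60j, -0.71+0.00j],[0.11+0.28j, (0.11-0.28j), 0.70+0.00j],[0.74+0.00j, 0.74-0.00j, (0.05+0j)]]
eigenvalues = [(0.12+1.15j), (0.12-1.15j), (1.58+0j)]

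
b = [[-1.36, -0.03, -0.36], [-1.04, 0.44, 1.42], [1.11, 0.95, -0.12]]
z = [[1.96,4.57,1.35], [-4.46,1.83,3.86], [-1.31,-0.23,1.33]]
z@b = [[-5.92, 3.23, 5.62], [8.45, 4.61, 3.74], [3.5, 1.2, -0.01]]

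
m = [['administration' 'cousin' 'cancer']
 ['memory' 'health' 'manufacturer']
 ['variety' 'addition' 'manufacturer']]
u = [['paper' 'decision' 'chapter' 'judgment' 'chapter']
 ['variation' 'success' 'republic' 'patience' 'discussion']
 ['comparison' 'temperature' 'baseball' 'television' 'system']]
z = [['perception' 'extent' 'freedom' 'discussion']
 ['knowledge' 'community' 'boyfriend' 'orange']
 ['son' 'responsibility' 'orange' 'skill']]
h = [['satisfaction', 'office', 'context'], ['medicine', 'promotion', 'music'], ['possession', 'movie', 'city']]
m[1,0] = 'memory'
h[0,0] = 'satisfaction'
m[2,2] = 'manufacturer'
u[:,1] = ['decision', 'success', 'temperature']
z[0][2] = 'freedom'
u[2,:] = ['comparison', 'temperature', 'baseball', 'television', 'system']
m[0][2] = 'cancer'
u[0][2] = 'chapter'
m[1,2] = 'manufacturer'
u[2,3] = 'television'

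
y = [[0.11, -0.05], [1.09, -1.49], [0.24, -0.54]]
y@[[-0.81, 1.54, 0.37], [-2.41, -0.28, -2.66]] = [[0.03, 0.18, 0.17], [2.71, 2.1, 4.37], [1.11, 0.52, 1.53]]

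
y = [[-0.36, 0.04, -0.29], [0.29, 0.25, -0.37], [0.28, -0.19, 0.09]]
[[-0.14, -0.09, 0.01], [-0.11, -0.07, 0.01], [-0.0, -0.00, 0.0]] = y @ [[0.02, 0.01, -0.00], [0.27, 0.17, -0.02], [0.5, 0.32, -0.04]]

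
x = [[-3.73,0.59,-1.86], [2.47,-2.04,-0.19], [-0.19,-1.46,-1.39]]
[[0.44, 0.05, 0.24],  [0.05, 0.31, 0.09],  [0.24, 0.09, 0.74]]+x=[[-3.29,0.64,-1.62],[2.52,-1.73,-0.10],[0.05,-1.37,-0.65]]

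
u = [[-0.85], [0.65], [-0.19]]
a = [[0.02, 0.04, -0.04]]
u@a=[[-0.02, -0.03, 0.03], [0.01, 0.03, -0.03], [-0.0, -0.01, 0.01]]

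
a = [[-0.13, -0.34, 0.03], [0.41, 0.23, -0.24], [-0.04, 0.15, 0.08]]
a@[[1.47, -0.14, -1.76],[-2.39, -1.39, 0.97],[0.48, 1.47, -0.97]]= [[0.64, 0.53, -0.13], [-0.06, -0.73, -0.27], [-0.38, -0.09, 0.14]]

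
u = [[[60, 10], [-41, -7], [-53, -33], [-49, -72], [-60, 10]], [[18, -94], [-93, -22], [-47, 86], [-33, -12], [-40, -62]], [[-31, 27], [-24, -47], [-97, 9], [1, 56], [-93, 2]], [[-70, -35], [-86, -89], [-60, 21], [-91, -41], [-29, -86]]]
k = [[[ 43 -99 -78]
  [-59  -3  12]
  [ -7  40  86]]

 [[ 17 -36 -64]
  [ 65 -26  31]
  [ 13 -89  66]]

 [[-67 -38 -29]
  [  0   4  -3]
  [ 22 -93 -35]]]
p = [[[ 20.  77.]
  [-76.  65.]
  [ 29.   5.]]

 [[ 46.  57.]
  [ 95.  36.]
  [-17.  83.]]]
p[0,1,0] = -76.0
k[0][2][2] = 86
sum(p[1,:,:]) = 300.0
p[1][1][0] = 95.0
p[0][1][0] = -76.0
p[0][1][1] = 65.0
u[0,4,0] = -60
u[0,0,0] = 60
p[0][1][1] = 65.0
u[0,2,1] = -33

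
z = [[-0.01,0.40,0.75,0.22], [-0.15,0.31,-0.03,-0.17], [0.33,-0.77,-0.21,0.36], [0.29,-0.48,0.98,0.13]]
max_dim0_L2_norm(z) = 1.25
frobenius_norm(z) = 1.76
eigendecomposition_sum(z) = [[0.17, -0.29, 0.26, 0.19],[-0.12, 0.2, -0.18, -0.13],[0.21, -0.36, 0.31, 0.24],[0.34, -0.57, 0.5, 0.38]] + [[-0.07, 0.25, 0.31, -0.07], [-0.04, 0.12, 0.15, -0.03], [0.12, -0.43, -0.53, 0.12], [-0.15, 0.53, 0.66, -0.15]] + [[-0.11, 0.45, 0.18, 0.1], [0.00, -0.01, -0.01, -0.0], [-0.00, 0.01, 0.01, 0.0], [0.11, -0.44, -0.18, -0.1]] + [[0.0, 0.00, 0.00, 0.0], [0.0, 0.00, 0.0, 0.0], [-0.0, -0.0, -0.0, -0.00], [-0.0, -0.0, -0.00, -0.0]]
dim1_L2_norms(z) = [0.88, 0.39, 0.94, 1.14]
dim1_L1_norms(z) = [1.38, 0.66, 1.67, 1.88]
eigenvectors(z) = [[-0.38, 0.34, 0.71, 0.92],[0.26, 0.17, -0.02, 0.31],[-0.47, -0.58, 0.02, -0.09],[-0.75, 0.72, -0.70, -0.22]]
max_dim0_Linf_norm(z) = 0.98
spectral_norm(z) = 1.30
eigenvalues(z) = [1.06, -0.63, -0.21, 0.0]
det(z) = 0.00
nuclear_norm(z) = 2.75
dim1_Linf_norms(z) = [0.75, 0.31, 0.77, 0.98]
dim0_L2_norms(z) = [0.46, 1.04, 1.25, 0.47]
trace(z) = 0.22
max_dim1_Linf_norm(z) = 0.98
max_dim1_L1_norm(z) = 1.88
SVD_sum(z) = [[0.15, -0.19, 0.51, 0.13], [-0.05, 0.07, -0.18, -0.05], [0.06, -0.07, 0.2, 0.05], [0.28, -0.36, 0.99, 0.26]] + [[-0.18, 0.51, 0.27, -0.12], [-0.09, 0.27, 0.14, -0.06], [0.26, -0.74, -0.39, 0.17], [0.02, -0.07, -0.03, 0.02]] + [[0.02, 0.07, -0.03, 0.21], [-0.01, -0.02, 0.01, -0.06], [0.01, 0.05, -0.02, 0.13], [-0.02, -0.05, 0.02, -0.14]] + [[0.0, 0.0, -0.0, -0.00], [0.00, 0.00, -0.00, -0.00], [0.00, 0.00, -0.0, -0.0], [0.00, 0.00, -0.00, -0.0]]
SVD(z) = [[0.45, -0.54, -0.71, -0.07],  [-0.16, -0.28, 0.21, -0.92],  [0.18, 0.79, -0.46, -0.37],  [0.86, 0.07, 0.50, -0.06]] @ diag([1.301118252128502, 1.137973384553848, 0.314337188249965, 4.5915559863286967e-05]) @ [[0.25, -0.32, 0.88, 0.23],  [0.29, -0.83, -0.44, 0.19],  [-0.1, -0.33, 0.15, -0.93],  [-0.92, -0.31, 0.09, 0.22]]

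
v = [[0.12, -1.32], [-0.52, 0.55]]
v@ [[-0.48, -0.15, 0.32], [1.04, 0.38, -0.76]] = [[-1.43, -0.52, 1.04], [0.82, 0.29, -0.58]]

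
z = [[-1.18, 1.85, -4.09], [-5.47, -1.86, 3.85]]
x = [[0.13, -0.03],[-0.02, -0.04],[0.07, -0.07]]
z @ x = [[-0.48, 0.25], [-0.40, -0.03]]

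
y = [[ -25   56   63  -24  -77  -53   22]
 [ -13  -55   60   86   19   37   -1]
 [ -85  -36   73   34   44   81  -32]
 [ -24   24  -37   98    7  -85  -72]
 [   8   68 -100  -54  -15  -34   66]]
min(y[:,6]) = -72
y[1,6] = -1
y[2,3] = 34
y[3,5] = -85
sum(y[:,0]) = -139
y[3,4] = 7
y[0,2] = 63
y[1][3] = 86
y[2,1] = -36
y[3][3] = 98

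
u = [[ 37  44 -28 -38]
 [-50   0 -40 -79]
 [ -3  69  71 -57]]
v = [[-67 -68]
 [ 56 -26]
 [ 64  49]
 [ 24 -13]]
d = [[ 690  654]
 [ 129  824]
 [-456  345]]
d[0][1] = 654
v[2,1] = 49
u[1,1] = 0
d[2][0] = -456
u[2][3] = -57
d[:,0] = [690, 129, -456]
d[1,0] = 129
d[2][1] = 345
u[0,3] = -38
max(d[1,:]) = 824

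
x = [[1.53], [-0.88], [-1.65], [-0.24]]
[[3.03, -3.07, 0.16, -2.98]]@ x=[[7.79]]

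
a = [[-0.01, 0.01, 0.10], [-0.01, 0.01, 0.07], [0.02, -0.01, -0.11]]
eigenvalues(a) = [-0.12, 0.01, 0.0]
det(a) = -0.00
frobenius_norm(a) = 0.17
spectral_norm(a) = 0.17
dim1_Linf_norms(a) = [0.1, 0.07, 0.11]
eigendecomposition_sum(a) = [[-0.02, 0.01, 0.09], [-0.01, 0.01, 0.07], [0.02, -0.01, -0.11]] + [[0.01, 0.00, 0.01], [0.0, 0.00, 0.0], [0.0, 0.0, 0.00]] + [[0.0, -0.0, -0.0], [-0.0, 0.00, 0.00], [0.0, -0.00, -0.0]]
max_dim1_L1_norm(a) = 0.14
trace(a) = -0.11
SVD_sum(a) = [[-0.01, 0.01, 0.10], [-0.01, 0.01, 0.07], [0.02, -0.01, -0.11]] + [[0.0, 0.00, 0.00], [0.0, 0.0, 0.0], [0.00, 0.00, 0.00]] + [[0.0, -0.00, 0.0], [-0.00, 0.00, -0.00], [-0.00, 0.0, -0.0]]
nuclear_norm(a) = 0.18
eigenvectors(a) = [[0.59, 0.88, -0.25], [0.42, 0.45, 0.96], [-0.69, 0.11, -0.13]]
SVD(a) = [[-0.60, 0.71, -0.37],[-0.43, 0.1, 0.9],[0.67, 0.7, 0.24]] @ diag([0.16689642715022124, 0.006066568937591102, 0.002962996087812213]) @ [[0.14, -0.10, -0.98], [0.98, 0.18, 0.12], [-0.16, 0.98, -0.12]]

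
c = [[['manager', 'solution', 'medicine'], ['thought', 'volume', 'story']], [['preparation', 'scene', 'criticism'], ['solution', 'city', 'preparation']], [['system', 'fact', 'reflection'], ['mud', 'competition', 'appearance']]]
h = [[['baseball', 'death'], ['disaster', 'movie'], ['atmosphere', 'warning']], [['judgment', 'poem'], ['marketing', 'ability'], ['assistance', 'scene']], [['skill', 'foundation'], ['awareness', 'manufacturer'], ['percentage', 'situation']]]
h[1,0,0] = 'judgment'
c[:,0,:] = [['manager', 'solution', 'medicine'], ['preparation', 'scene', 'criticism'], ['system', 'fact', 'reflection']]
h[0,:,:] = [['baseball', 'death'], ['disaster', 'movie'], ['atmosphere', 'warning']]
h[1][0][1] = 'poem'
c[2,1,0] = 'mud'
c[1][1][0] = 'solution'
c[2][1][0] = 'mud'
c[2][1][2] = 'appearance'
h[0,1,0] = 'disaster'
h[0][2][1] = 'warning'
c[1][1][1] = 'city'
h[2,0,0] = 'skill'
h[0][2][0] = 'atmosphere'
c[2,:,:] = [['system', 'fact', 'reflection'], ['mud', 'competition', 'appearance']]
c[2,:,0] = ['system', 'mud']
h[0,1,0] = 'disaster'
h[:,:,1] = [['death', 'movie', 'warning'], ['poem', 'ability', 'scene'], ['foundation', 'manufacturer', 'situation']]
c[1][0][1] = 'scene'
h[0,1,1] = 'movie'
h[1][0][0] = 'judgment'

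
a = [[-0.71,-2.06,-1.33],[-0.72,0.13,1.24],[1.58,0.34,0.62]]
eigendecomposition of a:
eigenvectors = [[(-0.61+0j), -0.62+0.00j, (-0.62-0j)], [(-0.61+0j), 0.52+0.03j, (0.52-0.03j)], [(0.51+0j), -0.09+0.58j, (-0.09-0.58j)]]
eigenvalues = [(-1.64+0j), (0.84+1.34j), (0.84-1.34j)]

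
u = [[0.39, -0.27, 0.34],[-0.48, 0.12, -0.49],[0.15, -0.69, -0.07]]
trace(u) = 0.44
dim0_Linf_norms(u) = [0.48, 0.69, 0.49]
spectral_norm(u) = 0.97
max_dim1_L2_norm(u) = 0.71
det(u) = 0.00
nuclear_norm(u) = 1.60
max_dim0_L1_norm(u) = 1.08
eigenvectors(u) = [[-0.59,0.72,-0.16], [0.63,0.22,0.52], [-0.5,-0.65,0.84]]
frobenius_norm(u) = 1.15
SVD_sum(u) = [[0.37, -0.34, 0.29],[-0.39, 0.37, -0.31],[0.3, -0.28, 0.23]] + [[0.03, 0.07, 0.05], [-0.09, -0.25, -0.18], [-0.15, -0.41, -0.30]] + [[-0.00, -0.0, 0.00],[-0.00, -0.0, 0.00],[0.00, 0.0, -0.0]]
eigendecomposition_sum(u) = [[0.36, -0.34, 0.28],[-0.38, 0.37, -0.30],[0.31, -0.29, 0.24]] + [[-0.00,  -0.00,  0.0],  [-0.00,  -0.00,  0.0],  [0.0,  0.0,  -0.0]] + [[0.03, 0.07, 0.06],  [-0.1, -0.25, -0.19],  [-0.16, -0.4, -0.31]]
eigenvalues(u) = [0.97, -0.0, -0.53]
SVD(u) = [[-0.60, 0.15, -0.79], [0.64, -0.51, -0.58], [-0.48, -0.85, 0.21]] @ diag([0.9670548500389629, 0.6275386195854262, 0.0004449100322422375]) @ [[-0.63, 0.59, -0.50],[0.27, 0.77, 0.57],[0.72, 0.22, -0.65]]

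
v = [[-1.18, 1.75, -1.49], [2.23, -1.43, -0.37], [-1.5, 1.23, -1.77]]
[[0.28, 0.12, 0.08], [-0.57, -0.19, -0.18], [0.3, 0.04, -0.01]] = v @ [[-0.21, 0.00, 0.01], [0.06, 0.12, 0.12], [0.05, 0.06, 0.08]]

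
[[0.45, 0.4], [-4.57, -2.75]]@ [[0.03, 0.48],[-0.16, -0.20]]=[[-0.05, 0.14],[0.3, -1.64]]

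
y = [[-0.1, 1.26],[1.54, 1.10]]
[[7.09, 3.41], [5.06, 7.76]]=y @ [[-0.69,2.94],[5.57,2.94]]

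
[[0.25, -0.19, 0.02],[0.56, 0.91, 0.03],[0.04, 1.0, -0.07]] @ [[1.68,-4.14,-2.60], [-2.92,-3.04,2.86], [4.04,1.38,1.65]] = [[1.06,-0.43,-1.16],[-1.60,-5.04,1.2],[-3.14,-3.30,2.64]]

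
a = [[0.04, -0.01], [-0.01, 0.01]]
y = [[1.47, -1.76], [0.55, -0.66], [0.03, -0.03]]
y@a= [[0.08, -0.03], [0.03, -0.01], [0.0, -0.0]]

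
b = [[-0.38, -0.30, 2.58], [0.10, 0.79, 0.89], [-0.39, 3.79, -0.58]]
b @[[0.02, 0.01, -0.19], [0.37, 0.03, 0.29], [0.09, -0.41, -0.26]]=[[0.11, -1.07, -0.69], [0.37, -0.34, -0.02], [1.34, 0.35, 1.32]]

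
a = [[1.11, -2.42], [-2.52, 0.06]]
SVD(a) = [[-0.75, 0.66], [0.66, 0.75]] @ diag([3.112311075542304, 1.9380453475233002]) @ [[-0.80, 0.60], [-0.6, -0.8]]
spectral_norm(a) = 3.11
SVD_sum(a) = [[1.87,-1.39], [-1.65,1.23]] + [[-0.76, -1.03], [-0.87, -1.17]]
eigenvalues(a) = [3.11, -1.94]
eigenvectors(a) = [[0.77, 0.62],[-0.64, 0.78]]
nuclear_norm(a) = 5.05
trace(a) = 1.17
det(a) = -6.03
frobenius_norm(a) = 3.67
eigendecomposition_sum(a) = [[1.88, -1.49],[-1.55, 1.23]] + [[-0.77, -0.93],  [-0.97, -1.17]]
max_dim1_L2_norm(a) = 2.66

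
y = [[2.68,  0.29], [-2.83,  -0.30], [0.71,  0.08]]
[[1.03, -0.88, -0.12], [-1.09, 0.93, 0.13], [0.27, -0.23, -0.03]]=y@[[0.47, -0.36, -0.07],[-0.79, 0.3, 0.22]]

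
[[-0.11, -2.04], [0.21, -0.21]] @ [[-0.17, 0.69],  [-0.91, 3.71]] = [[1.88,-7.64],[0.16,-0.63]]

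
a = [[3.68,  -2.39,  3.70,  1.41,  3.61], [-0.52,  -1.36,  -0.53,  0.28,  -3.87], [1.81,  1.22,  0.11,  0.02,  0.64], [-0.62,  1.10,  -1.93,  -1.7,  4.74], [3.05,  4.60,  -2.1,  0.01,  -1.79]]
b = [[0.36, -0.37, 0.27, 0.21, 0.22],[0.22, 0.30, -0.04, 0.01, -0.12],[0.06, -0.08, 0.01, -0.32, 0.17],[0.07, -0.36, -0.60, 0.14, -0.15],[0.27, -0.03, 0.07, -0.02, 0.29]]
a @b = [[2.09, -2.99, 0.53, -0.31, 2.56], [-1.54, -0.16, -0.53, 0.16, -1.21], [1.10, -0.34, 0.47, 0.35, 0.45], [1.06, 1.18, 1.12, 0.17, 1.03], [1.50, 0.47, 0.49, 1.4, -0.76]]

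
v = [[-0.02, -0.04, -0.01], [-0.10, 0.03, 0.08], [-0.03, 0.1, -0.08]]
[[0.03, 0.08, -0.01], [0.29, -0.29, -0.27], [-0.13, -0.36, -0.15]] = v @ [[-1.65, 1.97, 2.36], [-0.47, -3.07, -0.93], [1.70, -0.04, -0.12]]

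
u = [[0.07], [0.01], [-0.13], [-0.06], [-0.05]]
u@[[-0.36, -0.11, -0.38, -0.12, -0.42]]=[[-0.03, -0.01, -0.03, -0.01, -0.03], [-0.00, -0.0, -0.0, -0.0, -0.0], [0.05, 0.01, 0.05, 0.02, 0.05], [0.02, 0.01, 0.02, 0.01, 0.03], [0.02, 0.01, 0.02, 0.01, 0.02]]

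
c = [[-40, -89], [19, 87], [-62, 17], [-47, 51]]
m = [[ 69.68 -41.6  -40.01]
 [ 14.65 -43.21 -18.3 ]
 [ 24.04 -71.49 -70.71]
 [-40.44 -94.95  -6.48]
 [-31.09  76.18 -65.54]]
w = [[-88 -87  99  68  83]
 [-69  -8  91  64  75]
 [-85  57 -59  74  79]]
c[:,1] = [-89, 87, 17, 51]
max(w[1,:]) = 91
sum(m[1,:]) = -46.86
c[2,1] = 17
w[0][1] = -87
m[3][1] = -94.95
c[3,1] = 51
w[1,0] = -69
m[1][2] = -18.3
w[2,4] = 79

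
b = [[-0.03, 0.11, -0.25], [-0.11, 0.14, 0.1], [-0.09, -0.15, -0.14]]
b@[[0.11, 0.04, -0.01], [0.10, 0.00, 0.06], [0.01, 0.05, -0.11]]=[[0.01, -0.01, 0.03],[0.0, 0.00, -0.0],[-0.03, -0.01, 0.01]]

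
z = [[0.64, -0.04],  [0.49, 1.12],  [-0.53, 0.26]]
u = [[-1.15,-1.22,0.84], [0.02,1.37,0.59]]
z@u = [[-0.74, -0.84, 0.51], [-0.54, 0.94, 1.07], [0.61, 1.00, -0.29]]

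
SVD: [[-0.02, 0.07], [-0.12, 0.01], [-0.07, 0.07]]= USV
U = [[-0.33, 0.68], [-0.72, -0.63], [-0.62, 0.37]]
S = [0.15, 0.08]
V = [[0.88, -0.48], [0.48, 0.88]]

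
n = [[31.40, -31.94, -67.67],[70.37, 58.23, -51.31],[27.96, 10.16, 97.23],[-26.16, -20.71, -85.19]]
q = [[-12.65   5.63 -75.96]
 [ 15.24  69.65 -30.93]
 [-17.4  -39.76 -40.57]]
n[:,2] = [-67.67, -51.31, 97.23, -85.19]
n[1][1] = 58.23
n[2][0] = 27.96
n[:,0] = [31.4, 70.37, 27.96, -26.16]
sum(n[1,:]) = 77.28999999999999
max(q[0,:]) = 5.63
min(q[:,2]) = -75.96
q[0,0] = -12.65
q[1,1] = 69.65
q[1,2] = -30.93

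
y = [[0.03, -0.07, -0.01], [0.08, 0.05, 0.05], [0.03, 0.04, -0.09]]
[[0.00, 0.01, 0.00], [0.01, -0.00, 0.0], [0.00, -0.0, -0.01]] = y@[[0.12, 0.07, 0.0], [0.01, -0.14, -0.07], [-0.01, -0.02, 0.09]]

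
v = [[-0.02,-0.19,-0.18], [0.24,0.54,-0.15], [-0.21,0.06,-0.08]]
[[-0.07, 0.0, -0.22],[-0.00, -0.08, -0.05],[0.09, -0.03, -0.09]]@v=[[0.05, 0.0, 0.03], [-0.01, -0.05, 0.02], [0.01, -0.04, -0.0]]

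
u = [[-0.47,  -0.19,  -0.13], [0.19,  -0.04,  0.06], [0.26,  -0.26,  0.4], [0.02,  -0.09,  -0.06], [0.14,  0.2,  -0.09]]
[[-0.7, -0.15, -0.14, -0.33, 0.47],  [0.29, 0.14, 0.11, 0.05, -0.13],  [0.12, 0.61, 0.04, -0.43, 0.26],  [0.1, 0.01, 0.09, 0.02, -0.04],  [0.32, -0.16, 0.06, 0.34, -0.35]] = u @ [[1.79, 0.31, 0.67, 0.74, -1.11],[-0.09, -0.61, -0.47, 0.66, -0.47],[-0.92, 0.92, -0.65, -1.12, 1.07]]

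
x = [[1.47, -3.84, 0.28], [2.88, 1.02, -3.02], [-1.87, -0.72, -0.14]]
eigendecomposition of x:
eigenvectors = [[(-0.7+0j), (-0.7-0j), (0.45+0j)], [(0.1+0.63j), 0.10-0.63j, (0.42+0j)], [0.06-0.31j, 0.06+0.31j, 0.79+0.00j]]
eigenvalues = [(1.97+3.6j), (1.97-3.6j), (-1.59+0j)]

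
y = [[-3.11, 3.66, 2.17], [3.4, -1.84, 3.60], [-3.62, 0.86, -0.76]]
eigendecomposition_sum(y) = [[(-2.81+0j), (2.32-0j), -0.40+0.00j],[(3.97-0j), -3.27+0.00j, 0.56-0.00j],[(-2.4+0j), 1.98-0.00j, (-0.34+0j)]] + [[(-0.15+0.74j), 0.67+0.37j, 1.28-0.26j], [-0.28+0.83j, (0.72+0.52j), (1.52-0.11j)], [(-0.61-0.39j), -0.56+0.47j, -0.21+1.24j]] + [[-0.15-0.74j, (0.67-0.37j), 1.28+0.26j], [-0.28-0.83j, (0.72-0.52j), 1.52+0.11j], [-0.61+0.39j, -0.56-0.47j, (-0.21-1.24j)]]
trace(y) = -5.71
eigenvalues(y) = [(-6.42+0j), (0.36+2.5j), (0.36-2.5j)]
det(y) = -41.07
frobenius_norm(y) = 8.37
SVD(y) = [[-0.57, -0.78, -0.25],[0.64, -0.62, 0.45],[-0.51, 0.1, 0.85]] @ diag([7.04794300331635, 4.313383936454172, 1.3509324330784351]) @ [[0.82, -0.53, 0.21],[-0.01, -0.38, -0.93],[-0.57, -0.76, 0.31]]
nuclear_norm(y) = 12.71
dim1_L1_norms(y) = [8.94, 8.84, 5.24]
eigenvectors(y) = [[(-0.52+0j), 0.55-0.07j, 0.55+0.07j], [(0.73+0j), (0.64+0j), (0.64-0j)], [(-0.44+0j), (-0.12+0.52j), (-0.12-0.52j)]]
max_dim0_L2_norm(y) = 5.86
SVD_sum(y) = [[-3.34,2.14,-0.83],[3.72,-2.38,0.93],[-2.96,1.9,-0.74]] + [[0.03, 1.26, 3.11], [0.03, 1.01, 2.48], [-0.00, -0.16, -0.39]] + [[0.19, 0.26, -0.11], [-0.35, -0.47, 0.19], [-0.65, -0.88, 0.36]]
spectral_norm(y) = 7.05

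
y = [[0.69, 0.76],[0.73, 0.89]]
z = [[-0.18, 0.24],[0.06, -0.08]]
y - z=[[0.87, 0.52],[0.67, 0.97]]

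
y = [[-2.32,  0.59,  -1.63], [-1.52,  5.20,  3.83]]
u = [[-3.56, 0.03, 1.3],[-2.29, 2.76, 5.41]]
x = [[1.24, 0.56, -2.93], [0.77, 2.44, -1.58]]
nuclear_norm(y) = 9.53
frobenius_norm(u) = 7.52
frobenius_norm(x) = 4.41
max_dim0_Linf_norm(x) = 2.93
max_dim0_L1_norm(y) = 5.79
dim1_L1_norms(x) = [4.73, 4.79]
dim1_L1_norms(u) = [4.89, 10.46]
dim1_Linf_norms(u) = [3.56, 5.41]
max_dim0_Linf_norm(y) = 5.2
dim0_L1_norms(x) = [2.01, 3.0, 4.51]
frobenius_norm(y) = 7.24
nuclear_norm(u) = 9.75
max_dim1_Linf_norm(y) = 5.2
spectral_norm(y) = 6.63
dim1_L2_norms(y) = [2.9, 6.63]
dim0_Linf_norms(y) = [2.32, 5.2, 3.83]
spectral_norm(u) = 6.99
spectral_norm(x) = 4.09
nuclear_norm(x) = 5.75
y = x + u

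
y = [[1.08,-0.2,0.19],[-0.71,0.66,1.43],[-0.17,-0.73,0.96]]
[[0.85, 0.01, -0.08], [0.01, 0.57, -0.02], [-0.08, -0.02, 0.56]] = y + [[-0.23, 0.21, -0.27], [0.72, -0.09, -1.45], [0.09, 0.71, -0.4]]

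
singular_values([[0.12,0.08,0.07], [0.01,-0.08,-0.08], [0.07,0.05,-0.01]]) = [0.19, 0.09, 0.03]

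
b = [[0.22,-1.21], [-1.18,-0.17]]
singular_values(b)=[1.24, 1.18]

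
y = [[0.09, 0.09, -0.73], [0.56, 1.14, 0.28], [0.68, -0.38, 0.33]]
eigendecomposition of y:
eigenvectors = [[(0.11-0.64j), 0.11+0.64j, (-0.23+0j)], [(-0.09+0.29j), -0.09-0.29j, -0.95+0.00j], [-0.70+0.00j, (-0.7-0j), (0.23+0j)]]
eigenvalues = [(0.18+0.78j), (0.18-0.78j), (1.21+0j)]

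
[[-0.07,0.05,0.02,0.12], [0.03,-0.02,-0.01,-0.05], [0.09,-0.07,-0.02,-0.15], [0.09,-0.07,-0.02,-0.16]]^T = [[-0.07, 0.03, 0.09, 0.09], [0.05, -0.02, -0.07, -0.07], [0.02, -0.01, -0.02, -0.02], [0.12, -0.05, -0.15, -0.16]]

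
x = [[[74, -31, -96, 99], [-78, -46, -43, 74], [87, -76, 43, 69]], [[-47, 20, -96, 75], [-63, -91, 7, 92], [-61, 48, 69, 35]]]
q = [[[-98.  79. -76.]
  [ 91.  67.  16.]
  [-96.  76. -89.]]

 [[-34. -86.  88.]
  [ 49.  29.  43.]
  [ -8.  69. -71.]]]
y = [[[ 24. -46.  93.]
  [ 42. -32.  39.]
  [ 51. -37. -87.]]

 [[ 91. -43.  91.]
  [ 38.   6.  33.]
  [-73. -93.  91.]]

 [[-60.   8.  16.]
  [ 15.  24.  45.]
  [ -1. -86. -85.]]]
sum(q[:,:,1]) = 234.0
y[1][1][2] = 33.0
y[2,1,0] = 15.0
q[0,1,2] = 16.0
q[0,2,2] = -89.0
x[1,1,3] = 92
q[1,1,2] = 43.0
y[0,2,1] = -37.0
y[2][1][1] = 24.0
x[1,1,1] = -91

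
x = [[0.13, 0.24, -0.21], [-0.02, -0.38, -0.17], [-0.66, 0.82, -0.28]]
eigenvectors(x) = [[0.76+0.00j,(0.28+0.02j),0.28-0.02j],  [0.13+0.00j,(0.06+0.4j),0.06-0.40j],  [-0.64+0.00j,0.87+0.00j,(0.87-0j)]]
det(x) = 0.11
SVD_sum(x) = [[-0.09, 0.14, -0.04], [0.14, -0.21, 0.06], [-0.59, 0.88, -0.25]] + [[0.12, 0.1, 0.06], [-0.22, -0.18, -0.1], [-0.07, -0.06, -0.03]] + [[0.1, 0.00, -0.23], [0.06, 0.00, -0.13], [-0.00, -0.00, 0.01]]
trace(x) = -0.53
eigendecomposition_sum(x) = [[(0.27+0j), (-0.01+0j), -0.09+0.00j], [0.05+0.00j, -0.00+0.00j, -0.01+0.00j], [-0.23+0.00j, 0.01+0.00j, 0.07+0.00j]] + [[-0.07+0.01j, 0.13+0.16j, -0.06+0.04j],[-0.03-0.10j, -0.19+0.22j, -0.08-0.07j],[-0.22+0.04j, (0.41+0.47j), (-0.18+0.14j)]] + [[(-0.07-0.01j),(0.13-0.16j),-0.06-0.04j],[(-0.03+0.1j),(-0.19-0.22j),(-0.08+0.07j)],[(-0.22-0.04j),0.41-0.47j,(-0.18-0.14j)]]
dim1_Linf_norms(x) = [0.24, 0.38, 0.82]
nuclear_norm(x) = 1.77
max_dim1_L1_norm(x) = 1.76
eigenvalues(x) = [(0.35+0j), (-0.44+0.37j), (-0.44-0.37j)]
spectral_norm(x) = 1.13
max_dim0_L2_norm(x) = 0.94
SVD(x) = [[0.15, 0.46, 0.87], [-0.23, -0.84, 0.49], [0.96, -0.27, -0.02]] @ diag([1.1281597359622393, 0.3526082298667766, 0.2856974735342081]) @ [[-0.54,0.81,-0.23], [0.73,0.59,0.35], [0.42,0.02,-0.91]]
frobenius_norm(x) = 1.22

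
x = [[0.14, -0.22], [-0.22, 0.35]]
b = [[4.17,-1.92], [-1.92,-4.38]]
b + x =[[4.31, -2.14], [-2.14, -4.03]]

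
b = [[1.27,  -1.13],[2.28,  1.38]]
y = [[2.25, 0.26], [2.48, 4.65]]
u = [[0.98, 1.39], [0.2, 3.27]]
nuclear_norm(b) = 4.32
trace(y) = 6.90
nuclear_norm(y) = 7.25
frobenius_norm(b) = 3.16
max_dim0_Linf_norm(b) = 2.28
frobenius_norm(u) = 3.69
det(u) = 2.93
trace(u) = 4.25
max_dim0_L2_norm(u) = 3.55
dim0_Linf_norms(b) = [2.28, 1.38]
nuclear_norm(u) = 4.41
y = u + b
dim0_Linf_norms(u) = [0.98, 3.27]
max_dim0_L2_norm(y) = 4.66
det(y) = 9.82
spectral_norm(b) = 2.74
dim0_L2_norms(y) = [3.35, 4.66]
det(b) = 4.33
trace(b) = 2.65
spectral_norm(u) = 3.60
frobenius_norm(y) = 5.74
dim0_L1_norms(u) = [1.18, 4.66]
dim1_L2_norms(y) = [2.26, 5.27]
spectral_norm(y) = 5.45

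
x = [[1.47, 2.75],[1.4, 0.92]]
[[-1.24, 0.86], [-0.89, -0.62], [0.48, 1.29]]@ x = [[-0.62, -2.62],[-2.18, -3.02],[2.51, 2.51]]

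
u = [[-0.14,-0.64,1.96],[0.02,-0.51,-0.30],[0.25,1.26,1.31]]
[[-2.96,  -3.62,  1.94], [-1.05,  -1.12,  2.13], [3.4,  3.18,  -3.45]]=u @ [[3.52, 2.85, 5.85],[2.47, 2.74, -4.00],[-0.45, -0.75, 0.1]]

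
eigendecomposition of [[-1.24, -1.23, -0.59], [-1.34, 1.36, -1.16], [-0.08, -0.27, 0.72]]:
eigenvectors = [[0.91,  0.32,  -0.49], [0.41,  -0.93,  0.37], [0.07,  0.17,  0.79]]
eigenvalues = [-1.84, 2.03, 0.64]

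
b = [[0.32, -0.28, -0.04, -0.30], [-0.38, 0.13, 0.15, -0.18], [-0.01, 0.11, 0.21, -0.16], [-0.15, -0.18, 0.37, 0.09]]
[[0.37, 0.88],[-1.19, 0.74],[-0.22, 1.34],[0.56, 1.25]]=b@[[2.24, 1.03],[-1.23, 0.1],[1.32, 4.46],[2.12, -2.52]]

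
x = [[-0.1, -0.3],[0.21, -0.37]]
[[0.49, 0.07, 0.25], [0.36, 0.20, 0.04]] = x @ [[-0.73, 0.35, -0.79], [-1.39, -0.35, -0.57]]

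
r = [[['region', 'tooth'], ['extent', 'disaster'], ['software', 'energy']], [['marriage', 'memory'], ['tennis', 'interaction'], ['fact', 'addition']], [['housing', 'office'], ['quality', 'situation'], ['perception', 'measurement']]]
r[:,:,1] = [['tooth', 'disaster', 'energy'], ['memory', 'interaction', 'addition'], ['office', 'situation', 'measurement']]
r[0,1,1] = 'disaster'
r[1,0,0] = 'marriage'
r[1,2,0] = 'fact'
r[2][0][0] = 'housing'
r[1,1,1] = 'interaction'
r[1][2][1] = 'addition'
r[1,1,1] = 'interaction'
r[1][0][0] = 'marriage'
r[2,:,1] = ['office', 'situation', 'measurement']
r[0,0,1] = 'tooth'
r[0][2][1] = 'energy'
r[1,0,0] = 'marriage'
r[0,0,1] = 'tooth'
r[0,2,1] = 'energy'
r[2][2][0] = 'perception'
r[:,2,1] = ['energy', 'addition', 'measurement']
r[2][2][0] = 'perception'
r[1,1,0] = 'tennis'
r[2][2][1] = 'measurement'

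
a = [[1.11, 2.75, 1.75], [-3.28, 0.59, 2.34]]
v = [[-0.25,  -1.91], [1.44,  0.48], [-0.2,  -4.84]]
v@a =[[5.99, -1.81, -4.91], [0.02, 4.24, 3.64], [15.65, -3.41, -11.68]]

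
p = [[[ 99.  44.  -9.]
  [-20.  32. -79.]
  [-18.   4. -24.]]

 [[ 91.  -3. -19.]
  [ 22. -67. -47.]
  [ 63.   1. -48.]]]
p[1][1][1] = -67.0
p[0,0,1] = 44.0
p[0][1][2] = -79.0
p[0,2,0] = -18.0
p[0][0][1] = 44.0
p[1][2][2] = -48.0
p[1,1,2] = -47.0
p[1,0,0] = 91.0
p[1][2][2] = -48.0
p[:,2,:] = [[-18.0, 4.0, -24.0], [63.0, 1.0, -48.0]]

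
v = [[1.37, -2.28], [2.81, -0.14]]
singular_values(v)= [3.42, 1.82]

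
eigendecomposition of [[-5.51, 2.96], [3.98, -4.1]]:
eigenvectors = [[-0.73, -0.58], [0.69, -0.82]]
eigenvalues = [-8.31, -1.3]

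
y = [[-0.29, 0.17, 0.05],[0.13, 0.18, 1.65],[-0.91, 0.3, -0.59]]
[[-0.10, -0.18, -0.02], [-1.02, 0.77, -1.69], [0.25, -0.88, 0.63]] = y @ [[-0.19,0.71,0.23], [-0.75,0.01,0.6], [-0.52,0.41,-1.11]]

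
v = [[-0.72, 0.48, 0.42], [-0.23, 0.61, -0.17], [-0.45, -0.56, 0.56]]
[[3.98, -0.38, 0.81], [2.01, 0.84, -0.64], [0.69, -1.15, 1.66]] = v@ [[-2.92,-1.39,-0.41], [2.61,-0.05,-0.66], [1.49,-3.22,1.97]]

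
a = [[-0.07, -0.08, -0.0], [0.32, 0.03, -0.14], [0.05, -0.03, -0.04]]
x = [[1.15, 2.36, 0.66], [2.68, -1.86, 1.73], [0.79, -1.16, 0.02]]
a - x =[[-1.22,  -2.44,  -0.66], [-2.36,  1.89,  -1.87], [-0.74,  1.13,  -0.06]]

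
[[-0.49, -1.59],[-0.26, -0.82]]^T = [[-0.49, -0.26],[-1.59, -0.82]]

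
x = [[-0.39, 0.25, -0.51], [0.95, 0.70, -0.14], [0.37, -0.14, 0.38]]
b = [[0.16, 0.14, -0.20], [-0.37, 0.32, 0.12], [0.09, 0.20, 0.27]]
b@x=[[-0.00, 0.17, -0.18], [0.49, 0.11, 0.19], [0.25, 0.12, 0.03]]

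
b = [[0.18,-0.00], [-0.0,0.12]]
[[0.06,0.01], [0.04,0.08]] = b @ [[0.34, 0.06], [0.35, 0.7]]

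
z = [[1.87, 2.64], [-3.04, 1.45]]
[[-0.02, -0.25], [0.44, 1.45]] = z@[[-0.11, -0.39], [0.07, 0.18]]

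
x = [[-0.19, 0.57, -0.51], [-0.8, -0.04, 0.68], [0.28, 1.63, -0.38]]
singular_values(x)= [1.86, 0.98, 0.44]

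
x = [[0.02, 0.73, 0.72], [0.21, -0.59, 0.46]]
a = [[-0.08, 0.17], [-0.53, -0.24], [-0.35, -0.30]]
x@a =[[-0.64,-0.39], [0.13,0.04]]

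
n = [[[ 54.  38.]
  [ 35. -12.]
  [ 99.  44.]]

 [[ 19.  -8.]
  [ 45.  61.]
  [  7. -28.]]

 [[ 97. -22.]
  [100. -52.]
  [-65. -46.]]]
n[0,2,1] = 44.0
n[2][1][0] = 100.0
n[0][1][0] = 35.0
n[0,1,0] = 35.0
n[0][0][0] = 54.0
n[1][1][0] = 45.0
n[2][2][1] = -46.0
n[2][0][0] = 97.0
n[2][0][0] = 97.0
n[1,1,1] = 61.0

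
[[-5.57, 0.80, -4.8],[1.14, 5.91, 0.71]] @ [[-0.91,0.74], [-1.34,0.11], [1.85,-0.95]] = [[-4.88, 0.53], [-7.64, 0.82]]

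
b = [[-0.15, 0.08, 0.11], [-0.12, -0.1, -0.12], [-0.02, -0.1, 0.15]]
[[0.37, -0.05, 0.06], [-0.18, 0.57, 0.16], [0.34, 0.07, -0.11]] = b @ [[-0.78, -1.72, -0.83], [0.07, -2.22, 0.23], [2.24, -1.22, -0.72]]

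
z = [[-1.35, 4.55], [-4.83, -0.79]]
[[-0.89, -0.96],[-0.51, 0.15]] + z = [[-2.24, 3.59], [-5.34, -0.64]]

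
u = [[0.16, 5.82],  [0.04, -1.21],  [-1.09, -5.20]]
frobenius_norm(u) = 7.97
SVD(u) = [[0.73,-0.63], [-0.15,0.23], [-0.67,-0.74]] @ diag([7.941679150621651, 0.722171910684258]) @ [[0.11, 0.99], [0.99, -0.11]]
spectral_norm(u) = 7.94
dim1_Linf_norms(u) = [5.82, 1.21, 5.2]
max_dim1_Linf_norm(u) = 5.82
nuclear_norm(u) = 8.66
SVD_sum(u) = [[0.61, 5.77], [-0.13, -1.19], [-0.56, -5.26]] + [[-0.45,  0.05],[0.17,  -0.02],[-0.53,  0.06]]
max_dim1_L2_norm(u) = 5.82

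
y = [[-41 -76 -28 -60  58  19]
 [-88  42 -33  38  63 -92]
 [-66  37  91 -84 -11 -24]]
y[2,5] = -24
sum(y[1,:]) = -70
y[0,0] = -41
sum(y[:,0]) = -195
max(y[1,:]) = 63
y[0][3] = -60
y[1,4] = 63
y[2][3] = -84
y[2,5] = -24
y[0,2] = -28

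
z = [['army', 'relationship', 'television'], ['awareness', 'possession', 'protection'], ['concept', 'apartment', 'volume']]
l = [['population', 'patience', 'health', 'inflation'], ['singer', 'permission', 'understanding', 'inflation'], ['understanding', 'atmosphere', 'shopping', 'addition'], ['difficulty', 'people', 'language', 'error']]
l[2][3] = 'addition'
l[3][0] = 'difficulty'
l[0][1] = 'patience'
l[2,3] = 'addition'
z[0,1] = 'relationship'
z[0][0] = 'army'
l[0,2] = 'health'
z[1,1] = 'possession'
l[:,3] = ['inflation', 'inflation', 'addition', 'error']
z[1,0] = 'awareness'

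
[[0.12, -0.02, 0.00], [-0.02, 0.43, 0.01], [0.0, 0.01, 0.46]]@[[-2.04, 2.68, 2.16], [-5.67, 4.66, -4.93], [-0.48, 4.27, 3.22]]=[[-0.13, 0.23, 0.36], [-2.4, 1.99, -2.13], [-0.28, 2.01, 1.43]]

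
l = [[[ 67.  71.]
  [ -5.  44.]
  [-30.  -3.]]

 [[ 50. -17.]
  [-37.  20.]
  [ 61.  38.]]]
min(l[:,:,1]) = -17.0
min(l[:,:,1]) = -17.0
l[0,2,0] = -30.0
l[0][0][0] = 67.0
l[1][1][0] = -37.0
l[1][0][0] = 50.0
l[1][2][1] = 38.0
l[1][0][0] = 50.0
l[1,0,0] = 50.0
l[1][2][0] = 61.0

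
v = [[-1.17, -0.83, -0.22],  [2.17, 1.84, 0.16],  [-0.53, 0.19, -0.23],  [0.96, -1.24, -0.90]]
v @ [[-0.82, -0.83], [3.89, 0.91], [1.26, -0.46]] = [[-2.55, 0.32], [5.58, -0.2], [0.88, 0.72], [-6.74, -1.51]]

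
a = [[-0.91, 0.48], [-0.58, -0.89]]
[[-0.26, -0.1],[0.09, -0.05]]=a @ [[0.17, 0.11], [-0.21, -0.01]]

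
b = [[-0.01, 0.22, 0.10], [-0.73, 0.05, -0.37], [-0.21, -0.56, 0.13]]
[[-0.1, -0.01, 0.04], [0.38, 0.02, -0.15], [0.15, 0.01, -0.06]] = b @ [[-0.30, -0.02, 0.12], [-0.27, -0.02, 0.11], [-0.46, -0.03, 0.19]]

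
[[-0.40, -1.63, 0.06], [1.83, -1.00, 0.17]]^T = [[-0.40, 1.83], [-1.63, -1.0], [0.06, 0.17]]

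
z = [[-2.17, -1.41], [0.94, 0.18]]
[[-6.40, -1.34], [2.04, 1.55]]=z@[[1.84, 2.08], [1.71, -2.25]]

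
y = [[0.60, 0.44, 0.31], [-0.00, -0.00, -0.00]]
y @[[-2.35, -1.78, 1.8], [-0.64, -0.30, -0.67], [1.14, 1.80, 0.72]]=[[-1.34,-0.64,1.01],[0.00,0.00,0.0]]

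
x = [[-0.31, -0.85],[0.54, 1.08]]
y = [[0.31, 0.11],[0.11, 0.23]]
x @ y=[[-0.19,-0.23], [0.29,0.31]]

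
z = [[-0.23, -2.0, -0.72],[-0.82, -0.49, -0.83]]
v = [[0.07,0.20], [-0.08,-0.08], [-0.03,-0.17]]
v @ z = [[-0.18, -0.24, -0.22],  [0.08, 0.20, 0.12],  [0.15, 0.14, 0.16]]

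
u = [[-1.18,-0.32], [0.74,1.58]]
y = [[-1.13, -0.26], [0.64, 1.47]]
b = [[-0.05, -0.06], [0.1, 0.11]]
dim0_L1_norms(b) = [0.15, 0.17]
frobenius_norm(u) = 2.13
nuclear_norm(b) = 0.17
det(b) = 0.00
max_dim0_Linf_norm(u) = 1.58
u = y + b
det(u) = -1.63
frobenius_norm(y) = 1.98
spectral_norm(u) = 1.96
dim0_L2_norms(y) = [1.3, 1.49]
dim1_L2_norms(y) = [1.16, 1.6]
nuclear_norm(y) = 2.63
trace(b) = 0.06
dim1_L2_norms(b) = [0.08, 0.15]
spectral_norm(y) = 1.79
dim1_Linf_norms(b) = [0.06, 0.11]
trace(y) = 0.34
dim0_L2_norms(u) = [1.39, 1.61]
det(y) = -1.49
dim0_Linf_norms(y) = [1.13, 1.47]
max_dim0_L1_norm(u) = 1.92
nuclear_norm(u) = 2.79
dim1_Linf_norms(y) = [1.13, 1.47]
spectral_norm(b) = 0.17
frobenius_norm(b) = 0.17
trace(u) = 0.40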